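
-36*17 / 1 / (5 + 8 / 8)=-102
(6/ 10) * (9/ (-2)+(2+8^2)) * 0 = 0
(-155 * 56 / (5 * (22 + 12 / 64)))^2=771506176 / 126025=6121.85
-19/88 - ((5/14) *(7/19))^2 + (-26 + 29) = 87895/31768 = 2.77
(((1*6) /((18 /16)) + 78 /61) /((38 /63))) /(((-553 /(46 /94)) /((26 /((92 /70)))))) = -825825 /4303367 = -0.19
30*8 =240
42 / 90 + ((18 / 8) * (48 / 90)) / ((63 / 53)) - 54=-1103 / 21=-52.52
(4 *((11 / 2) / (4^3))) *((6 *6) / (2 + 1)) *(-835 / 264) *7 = -5845 / 64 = -91.33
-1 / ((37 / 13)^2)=-169 / 1369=-0.12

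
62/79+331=26211/79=331.78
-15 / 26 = -0.58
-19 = -19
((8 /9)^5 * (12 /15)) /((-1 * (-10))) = 65536 /1476225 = 0.04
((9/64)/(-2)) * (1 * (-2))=9/64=0.14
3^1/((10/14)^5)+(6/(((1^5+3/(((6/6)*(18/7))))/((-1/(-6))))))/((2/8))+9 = 1096098/40625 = 26.98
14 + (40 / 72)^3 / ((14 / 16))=72442 / 5103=14.20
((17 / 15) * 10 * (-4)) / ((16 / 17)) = -289 / 6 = -48.17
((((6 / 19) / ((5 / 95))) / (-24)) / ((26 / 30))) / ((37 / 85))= -1275 / 1924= -0.66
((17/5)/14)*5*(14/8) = 17/8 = 2.12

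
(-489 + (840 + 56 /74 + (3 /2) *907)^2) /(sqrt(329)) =26531451685 *sqrt(329) /1801604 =267115.83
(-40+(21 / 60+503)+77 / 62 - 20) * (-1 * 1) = -444.59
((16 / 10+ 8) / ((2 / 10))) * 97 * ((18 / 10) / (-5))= -1676.16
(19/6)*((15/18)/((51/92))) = 2185/459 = 4.76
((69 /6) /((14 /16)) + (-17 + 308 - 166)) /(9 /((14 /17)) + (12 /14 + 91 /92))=88964 /8227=10.81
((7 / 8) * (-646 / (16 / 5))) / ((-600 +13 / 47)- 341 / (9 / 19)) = 4782015 / 35724544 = 0.13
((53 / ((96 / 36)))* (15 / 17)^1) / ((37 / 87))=207495 / 5032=41.24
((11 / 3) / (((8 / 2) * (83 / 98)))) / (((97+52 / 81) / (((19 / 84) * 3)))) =3591 / 477416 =0.01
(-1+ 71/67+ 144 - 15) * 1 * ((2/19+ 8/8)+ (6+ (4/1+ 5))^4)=8317514712/1273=6533790.03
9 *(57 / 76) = 27 / 4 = 6.75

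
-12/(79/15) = -180/79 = -2.28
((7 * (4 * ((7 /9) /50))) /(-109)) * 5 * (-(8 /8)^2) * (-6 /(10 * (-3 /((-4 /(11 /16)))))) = -0.02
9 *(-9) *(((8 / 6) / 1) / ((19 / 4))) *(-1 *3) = 1296 / 19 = 68.21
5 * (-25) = -125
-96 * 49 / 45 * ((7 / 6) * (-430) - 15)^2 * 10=-7534240000 / 27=-279045925.93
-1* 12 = -12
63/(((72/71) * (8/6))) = 1491/32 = 46.59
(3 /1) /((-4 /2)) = -3 /2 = -1.50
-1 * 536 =-536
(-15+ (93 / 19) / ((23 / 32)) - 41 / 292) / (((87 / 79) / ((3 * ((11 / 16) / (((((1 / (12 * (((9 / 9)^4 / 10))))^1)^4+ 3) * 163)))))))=-74822451165 / 2722169879404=-0.03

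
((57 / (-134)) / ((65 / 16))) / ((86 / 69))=-15732 / 187265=-0.08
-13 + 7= -6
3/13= 0.23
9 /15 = 3 /5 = 0.60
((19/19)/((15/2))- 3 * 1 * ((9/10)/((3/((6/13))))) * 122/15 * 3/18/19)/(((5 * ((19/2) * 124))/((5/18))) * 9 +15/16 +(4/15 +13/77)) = 2366672/4355443196455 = 0.00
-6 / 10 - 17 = -17.60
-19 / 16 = -1.19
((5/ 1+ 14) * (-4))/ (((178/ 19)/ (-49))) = 35378/ 89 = 397.51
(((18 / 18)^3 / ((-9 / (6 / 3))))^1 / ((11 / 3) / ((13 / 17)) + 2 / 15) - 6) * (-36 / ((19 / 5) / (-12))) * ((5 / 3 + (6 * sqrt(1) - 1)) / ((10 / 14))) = -117116160 / 18259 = -6414.16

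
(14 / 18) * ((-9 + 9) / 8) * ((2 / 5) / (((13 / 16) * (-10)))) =0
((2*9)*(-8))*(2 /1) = -288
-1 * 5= -5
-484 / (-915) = 484 / 915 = 0.53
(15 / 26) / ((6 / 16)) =20 / 13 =1.54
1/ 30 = 0.03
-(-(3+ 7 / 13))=3.54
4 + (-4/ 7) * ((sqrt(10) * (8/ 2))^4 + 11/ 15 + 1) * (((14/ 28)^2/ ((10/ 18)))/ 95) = -1085578/ 16625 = -65.30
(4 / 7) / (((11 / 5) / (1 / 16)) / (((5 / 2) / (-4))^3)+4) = -625 / 153321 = -0.00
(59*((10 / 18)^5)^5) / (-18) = -17583370208740234375 / 12922163778453346597864482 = -0.00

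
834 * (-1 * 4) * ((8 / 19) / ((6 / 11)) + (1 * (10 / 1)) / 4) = -207388 / 19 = -10915.16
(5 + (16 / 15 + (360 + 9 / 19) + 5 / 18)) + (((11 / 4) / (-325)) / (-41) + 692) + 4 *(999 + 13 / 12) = 5059.15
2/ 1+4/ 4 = 3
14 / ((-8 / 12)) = -21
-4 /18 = -2 /9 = -0.22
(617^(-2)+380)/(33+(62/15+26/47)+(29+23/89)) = 9076805958645/1599069297629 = 5.68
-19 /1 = -19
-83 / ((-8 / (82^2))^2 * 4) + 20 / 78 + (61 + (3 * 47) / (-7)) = -64028738915 / 4368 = -14658594.07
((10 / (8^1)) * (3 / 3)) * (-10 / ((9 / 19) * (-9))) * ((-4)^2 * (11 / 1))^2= 7356800 / 81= 90824.69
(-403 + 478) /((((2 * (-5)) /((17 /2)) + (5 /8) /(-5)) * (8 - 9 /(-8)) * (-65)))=5440 /55991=0.10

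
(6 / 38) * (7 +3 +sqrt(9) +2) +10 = 235 / 19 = 12.37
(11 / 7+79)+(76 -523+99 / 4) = -9567 / 28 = -341.68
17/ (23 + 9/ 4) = 68/ 101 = 0.67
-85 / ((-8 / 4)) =85 / 2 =42.50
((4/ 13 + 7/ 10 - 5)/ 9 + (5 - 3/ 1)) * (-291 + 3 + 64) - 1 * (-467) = 23081/ 195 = 118.36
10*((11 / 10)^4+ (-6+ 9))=44641 / 1000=44.64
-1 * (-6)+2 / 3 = 20 / 3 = 6.67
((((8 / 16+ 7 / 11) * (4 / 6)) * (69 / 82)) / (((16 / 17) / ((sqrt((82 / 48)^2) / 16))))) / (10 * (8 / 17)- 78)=-166175 / 168419328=-0.00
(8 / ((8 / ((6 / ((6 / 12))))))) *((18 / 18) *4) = 48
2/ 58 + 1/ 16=0.10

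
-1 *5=-5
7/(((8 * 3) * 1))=7/24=0.29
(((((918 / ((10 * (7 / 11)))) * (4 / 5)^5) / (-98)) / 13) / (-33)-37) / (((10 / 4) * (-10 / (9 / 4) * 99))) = 2577781039 / 76639062500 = 0.03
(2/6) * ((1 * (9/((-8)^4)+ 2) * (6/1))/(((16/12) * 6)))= 8201/16384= 0.50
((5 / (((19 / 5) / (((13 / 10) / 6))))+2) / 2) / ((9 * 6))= 521 / 24624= 0.02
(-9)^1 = -9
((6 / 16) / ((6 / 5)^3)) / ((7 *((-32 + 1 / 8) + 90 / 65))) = -1625 / 1598184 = -0.00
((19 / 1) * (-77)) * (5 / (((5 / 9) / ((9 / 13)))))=-118503 / 13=-9115.62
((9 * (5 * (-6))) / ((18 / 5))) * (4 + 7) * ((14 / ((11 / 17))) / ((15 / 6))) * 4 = -28560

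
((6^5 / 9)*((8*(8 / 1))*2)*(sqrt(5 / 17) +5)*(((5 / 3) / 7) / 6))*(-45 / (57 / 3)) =-6912000 / 133 - 1382400*sqrt(85) / 2261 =-57606.85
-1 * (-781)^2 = -609961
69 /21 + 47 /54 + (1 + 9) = 5351 /378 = 14.16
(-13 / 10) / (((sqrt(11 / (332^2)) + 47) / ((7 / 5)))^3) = -309977100486936673038976 / 9021850129027464949350078125 + 59595692734507870304 * sqrt(11) / 9021850129027464949350078125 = -0.00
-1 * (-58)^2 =-3364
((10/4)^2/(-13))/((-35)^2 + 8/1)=-25/64116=-0.00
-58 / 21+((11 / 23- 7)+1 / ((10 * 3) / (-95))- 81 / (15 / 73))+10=-638607 / 1610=-396.65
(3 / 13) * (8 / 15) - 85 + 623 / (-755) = -841166 / 9815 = -85.70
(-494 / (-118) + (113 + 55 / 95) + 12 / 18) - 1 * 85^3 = -2064904088 / 3363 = -614006.57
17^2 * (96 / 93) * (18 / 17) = 9792 / 31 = 315.87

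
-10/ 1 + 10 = 0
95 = 95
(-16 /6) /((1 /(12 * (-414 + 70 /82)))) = 542048 /41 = 13220.68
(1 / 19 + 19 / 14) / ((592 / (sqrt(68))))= 375 * sqrt(17) / 78736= 0.02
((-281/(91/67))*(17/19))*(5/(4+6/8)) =-6401180/32851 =-194.85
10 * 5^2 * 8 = 2000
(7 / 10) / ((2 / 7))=2.45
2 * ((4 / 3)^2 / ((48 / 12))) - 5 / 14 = 67 / 126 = 0.53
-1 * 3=-3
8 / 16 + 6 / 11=23 / 22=1.05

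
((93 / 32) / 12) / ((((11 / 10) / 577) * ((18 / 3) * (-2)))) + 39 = 28.41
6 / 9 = 2 / 3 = 0.67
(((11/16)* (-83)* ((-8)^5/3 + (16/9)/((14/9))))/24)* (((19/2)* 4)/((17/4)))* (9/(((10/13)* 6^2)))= 6465174859/85680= 75457.22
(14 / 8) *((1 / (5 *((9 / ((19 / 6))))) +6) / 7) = 1639 / 1080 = 1.52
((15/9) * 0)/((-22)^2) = 0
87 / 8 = 10.88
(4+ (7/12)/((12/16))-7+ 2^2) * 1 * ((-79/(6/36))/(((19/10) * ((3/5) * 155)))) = -25280/5301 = -4.77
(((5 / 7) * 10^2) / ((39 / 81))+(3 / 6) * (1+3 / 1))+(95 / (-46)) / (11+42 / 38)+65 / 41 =151.77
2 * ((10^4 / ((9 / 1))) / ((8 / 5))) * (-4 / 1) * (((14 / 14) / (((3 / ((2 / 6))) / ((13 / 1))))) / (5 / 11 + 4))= -7150000 / 3969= -1801.46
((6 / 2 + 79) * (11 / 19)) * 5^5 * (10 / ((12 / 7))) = 49328125 / 57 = 865405.70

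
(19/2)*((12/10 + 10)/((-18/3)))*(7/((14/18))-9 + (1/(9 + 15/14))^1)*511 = -1902964/2115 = -899.75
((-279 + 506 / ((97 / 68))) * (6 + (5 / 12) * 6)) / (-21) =-124865 / 4074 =-30.65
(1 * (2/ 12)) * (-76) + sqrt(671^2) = 1975/ 3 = 658.33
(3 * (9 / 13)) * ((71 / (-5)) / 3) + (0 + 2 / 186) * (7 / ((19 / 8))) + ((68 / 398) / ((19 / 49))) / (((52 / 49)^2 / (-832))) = -7664091887 / 22856145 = -335.32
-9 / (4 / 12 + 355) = -27 / 1066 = -0.03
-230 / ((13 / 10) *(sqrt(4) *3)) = -29.49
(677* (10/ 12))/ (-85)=-677/ 102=-6.64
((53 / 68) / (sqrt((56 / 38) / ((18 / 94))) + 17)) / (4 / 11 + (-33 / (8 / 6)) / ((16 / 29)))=-145008 / 136984225 + 5088*sqrt(6251) / 2328731825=-0.00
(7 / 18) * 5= 35 / 18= 1.94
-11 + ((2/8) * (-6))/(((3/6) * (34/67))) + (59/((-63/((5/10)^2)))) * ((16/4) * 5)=-46255/2142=-21.59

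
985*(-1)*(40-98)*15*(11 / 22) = 428475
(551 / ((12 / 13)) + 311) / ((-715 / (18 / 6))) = -2179 / 572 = -3.81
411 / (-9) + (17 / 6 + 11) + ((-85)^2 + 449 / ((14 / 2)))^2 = 15620682097 / 294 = 53131571.76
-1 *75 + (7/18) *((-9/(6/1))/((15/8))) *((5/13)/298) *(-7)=-1307426/17433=-75.00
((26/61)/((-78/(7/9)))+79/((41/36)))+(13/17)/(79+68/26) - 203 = -133.63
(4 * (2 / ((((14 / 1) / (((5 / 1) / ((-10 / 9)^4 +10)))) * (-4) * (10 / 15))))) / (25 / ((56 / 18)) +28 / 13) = -255879 / 28043749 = -0.01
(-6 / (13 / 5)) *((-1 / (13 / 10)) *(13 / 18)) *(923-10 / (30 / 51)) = 15100 / 13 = 1161.54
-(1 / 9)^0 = -1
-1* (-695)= 695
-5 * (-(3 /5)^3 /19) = 27 /475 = 0.06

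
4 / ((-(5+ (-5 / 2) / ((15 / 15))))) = -8 / 5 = -1.60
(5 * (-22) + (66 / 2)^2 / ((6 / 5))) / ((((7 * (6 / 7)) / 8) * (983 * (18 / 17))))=27115 / 26541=1.02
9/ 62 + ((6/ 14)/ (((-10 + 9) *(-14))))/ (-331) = 72939/ 502789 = 0.15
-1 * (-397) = 397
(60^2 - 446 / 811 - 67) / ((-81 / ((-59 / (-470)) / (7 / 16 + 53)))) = -150243736 / 1466551575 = -0.10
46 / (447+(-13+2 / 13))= 299 / 2822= 0.11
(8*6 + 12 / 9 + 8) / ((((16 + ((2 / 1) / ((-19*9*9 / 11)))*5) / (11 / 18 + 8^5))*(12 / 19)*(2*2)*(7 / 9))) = 82404078345 / 1372784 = 60026.98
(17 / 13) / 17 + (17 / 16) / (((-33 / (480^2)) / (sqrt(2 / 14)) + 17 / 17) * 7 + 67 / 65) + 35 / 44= 1061860800 * sqrt(7) / 64287034112393 + 36944324276676107 / 36772183512288796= 1.00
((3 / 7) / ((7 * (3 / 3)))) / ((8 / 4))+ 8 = 787 / 98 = 8.03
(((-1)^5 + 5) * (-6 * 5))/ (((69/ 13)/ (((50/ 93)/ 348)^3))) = -1015625/ 12182444444133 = -0.00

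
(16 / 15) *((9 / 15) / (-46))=-8 / 575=-0.01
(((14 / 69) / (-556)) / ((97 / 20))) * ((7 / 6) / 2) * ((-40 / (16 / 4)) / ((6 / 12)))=2450 / 2790981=0.00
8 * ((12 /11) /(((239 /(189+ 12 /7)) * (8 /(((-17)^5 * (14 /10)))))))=-4549221828 /2629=-1730400.09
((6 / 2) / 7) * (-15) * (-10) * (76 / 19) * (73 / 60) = 2190 / 7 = 312.86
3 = 3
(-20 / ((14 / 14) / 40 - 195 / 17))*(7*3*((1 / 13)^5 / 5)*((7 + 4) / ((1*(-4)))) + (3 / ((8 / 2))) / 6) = 631041020 / 2889773419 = 0.22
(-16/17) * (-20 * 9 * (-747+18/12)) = -2147040/17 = -126296.47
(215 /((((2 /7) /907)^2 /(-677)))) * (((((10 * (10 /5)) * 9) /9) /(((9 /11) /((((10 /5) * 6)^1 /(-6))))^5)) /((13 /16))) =2419029551515308300800 /767637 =3151267528161498.60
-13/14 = -0.93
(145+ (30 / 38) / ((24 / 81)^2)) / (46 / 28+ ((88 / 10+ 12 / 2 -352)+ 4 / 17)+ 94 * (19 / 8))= -111416725 / 81086224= -1.37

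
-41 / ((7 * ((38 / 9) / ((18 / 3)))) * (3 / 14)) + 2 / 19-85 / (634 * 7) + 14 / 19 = -38.02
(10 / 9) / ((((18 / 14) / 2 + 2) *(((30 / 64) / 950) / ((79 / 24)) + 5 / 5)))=8405600 / 19996317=0.42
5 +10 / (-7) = 25 / 7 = 3.57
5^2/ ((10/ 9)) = 45/ 2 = 22.50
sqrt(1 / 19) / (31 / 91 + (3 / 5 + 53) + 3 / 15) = 455 * sqrt(19) / 468046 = 0.00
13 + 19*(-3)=-44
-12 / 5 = -2.40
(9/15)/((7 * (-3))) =-1/35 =-0.03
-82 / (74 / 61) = -2501 / 37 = -67.59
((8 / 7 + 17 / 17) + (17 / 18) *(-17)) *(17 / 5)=-29801 / 630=-47.30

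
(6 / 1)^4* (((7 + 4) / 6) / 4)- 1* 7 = 587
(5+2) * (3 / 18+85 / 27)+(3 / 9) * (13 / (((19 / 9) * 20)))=239123 / 10260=23.31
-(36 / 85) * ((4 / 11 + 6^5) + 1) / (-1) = 3079836 / 935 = 3293.94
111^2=12321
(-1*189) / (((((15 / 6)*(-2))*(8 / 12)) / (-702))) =-199017 / 5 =-39803.40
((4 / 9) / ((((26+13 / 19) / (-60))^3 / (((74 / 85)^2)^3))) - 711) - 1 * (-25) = -90202944015915980854 / 131070864698236125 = -688.20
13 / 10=1.30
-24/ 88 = -3/ 11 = -0.27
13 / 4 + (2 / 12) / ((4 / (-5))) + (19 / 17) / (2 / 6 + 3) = 6889 / 2040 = 3.38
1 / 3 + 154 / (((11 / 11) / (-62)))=-28643 / 3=-9547.67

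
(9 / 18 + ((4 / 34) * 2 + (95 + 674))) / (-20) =-26171 / 680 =-38.49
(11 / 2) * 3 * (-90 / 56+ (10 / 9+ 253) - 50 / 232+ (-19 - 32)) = 2022647 / 609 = 3321.26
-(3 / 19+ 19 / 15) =-406 / 285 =-1.42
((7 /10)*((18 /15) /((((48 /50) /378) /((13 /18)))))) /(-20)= -1911 /160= -11.94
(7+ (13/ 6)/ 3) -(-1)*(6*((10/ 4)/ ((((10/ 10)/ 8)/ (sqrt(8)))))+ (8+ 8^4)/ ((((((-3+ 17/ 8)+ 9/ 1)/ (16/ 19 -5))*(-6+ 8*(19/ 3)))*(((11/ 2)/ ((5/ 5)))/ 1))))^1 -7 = -6748883/ 862290+ 240*sqrt(2) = 331.58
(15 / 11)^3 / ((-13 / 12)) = -40500 / 17303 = -2.34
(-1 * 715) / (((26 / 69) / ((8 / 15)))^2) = -93104 / 65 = -1432.37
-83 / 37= -2.24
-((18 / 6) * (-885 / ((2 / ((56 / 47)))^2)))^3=836670808.51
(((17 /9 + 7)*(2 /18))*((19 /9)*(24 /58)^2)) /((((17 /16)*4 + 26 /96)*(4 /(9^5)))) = 212751360 /182497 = 1165.78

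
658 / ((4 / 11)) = 3619 / 2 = 1809.50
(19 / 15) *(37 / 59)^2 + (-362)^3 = -2476971384509 / 52215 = -47437927.50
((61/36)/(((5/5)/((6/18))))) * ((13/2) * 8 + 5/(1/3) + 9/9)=1037/27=38.41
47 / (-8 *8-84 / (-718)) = -16873 / 22934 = -0.74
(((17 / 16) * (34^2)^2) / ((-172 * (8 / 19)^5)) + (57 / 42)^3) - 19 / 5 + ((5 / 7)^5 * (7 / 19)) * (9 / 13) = -10424916896699853673 / 16712349122560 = -623785.25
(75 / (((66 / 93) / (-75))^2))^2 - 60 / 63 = 701655013012.66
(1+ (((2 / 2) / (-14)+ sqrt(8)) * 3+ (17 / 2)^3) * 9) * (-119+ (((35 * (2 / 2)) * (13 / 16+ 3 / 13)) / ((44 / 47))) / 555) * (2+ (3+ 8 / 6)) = -4219972.05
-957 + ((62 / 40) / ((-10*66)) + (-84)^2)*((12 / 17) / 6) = -14236231 / 112200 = -126.88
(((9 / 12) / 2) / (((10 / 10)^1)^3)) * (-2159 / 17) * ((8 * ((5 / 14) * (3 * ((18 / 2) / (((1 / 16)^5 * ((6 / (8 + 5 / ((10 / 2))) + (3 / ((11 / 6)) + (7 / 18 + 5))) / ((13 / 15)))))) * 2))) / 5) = -173623294.73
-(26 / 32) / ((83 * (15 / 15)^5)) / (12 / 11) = -143 / 15936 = -0.01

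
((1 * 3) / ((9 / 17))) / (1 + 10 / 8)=68 / 27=2.52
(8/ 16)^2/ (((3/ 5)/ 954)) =795/ 2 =397.50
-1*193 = -193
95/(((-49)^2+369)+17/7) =665/19407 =0.03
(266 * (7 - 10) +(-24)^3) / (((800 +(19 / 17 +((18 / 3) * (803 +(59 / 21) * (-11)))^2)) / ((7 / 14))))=-6090063 / 17877445459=-0.00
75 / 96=25 / 32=0.78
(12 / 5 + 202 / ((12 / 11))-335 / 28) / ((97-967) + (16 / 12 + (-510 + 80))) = -73753 / 545440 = -0.14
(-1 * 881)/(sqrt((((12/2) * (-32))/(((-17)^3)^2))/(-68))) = -4328353 * sqrt(51)/12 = -2575885.26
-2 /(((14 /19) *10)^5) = -2476099 /26891200000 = -0.00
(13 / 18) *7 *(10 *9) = 455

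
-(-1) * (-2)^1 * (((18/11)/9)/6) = -0.06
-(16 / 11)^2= -256 / 121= -2.12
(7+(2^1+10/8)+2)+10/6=167/12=13.92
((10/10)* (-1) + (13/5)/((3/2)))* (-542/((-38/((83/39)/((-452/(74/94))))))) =-9154651/236127060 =-0.04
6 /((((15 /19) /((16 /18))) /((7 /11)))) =2128 /495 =4.30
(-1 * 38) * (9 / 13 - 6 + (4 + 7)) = -2812 / 13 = -216.31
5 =5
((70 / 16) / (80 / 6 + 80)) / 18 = 1 / 384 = 0.00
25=25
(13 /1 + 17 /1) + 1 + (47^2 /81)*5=13556 /81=167.36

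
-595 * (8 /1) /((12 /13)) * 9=-46410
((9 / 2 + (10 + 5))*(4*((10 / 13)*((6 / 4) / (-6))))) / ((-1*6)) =5 / 2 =2.50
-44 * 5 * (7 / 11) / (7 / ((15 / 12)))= -25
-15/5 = -3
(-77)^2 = 5929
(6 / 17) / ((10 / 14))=42 / 85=0.49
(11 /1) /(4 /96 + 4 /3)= 8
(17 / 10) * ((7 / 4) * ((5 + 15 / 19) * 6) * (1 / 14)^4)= 561 / 208544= 0.00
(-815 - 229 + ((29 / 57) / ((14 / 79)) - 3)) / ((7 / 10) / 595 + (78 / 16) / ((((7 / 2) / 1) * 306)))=-1416465500 / 7771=-182275.83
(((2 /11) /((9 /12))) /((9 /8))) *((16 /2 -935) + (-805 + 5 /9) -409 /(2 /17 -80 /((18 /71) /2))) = -372.97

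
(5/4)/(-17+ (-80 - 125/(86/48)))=-215/28684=-0.01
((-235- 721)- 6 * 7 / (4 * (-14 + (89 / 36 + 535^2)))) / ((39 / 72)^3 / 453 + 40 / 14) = -61685403404276736 / 184378288831145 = -334.56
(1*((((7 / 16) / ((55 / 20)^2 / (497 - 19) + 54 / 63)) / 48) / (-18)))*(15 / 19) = -11711 / 25573392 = -0.00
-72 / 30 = -12 / 5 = -2.40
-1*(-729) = 729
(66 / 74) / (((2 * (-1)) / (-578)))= 9537 / 37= 257.76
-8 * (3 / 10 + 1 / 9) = -148 / 45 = -3.29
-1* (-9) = 9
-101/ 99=-1.02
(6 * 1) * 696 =4176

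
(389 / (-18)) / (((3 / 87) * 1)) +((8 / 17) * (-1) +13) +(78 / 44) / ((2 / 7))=-4092977 / 6732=-607.99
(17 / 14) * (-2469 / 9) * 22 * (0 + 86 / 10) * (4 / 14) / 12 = -1500.62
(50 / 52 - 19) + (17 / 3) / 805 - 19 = -37.03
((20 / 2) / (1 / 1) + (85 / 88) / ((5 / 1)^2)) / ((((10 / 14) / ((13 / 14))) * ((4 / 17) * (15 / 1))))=976157 / 264000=3.70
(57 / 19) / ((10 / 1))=3 / 10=0.30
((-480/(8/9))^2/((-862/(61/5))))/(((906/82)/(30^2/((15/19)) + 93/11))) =-307104692760/715891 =-428982.47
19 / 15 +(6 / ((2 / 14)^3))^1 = 30889 / 15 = 2059.27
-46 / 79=-0.58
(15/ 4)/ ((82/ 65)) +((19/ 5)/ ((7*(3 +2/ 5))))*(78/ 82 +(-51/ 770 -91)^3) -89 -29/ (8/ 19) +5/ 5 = -120734.72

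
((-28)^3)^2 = 481890304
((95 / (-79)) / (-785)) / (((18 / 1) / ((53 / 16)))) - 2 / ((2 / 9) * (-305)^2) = 61527599 / 332291253600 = 0.00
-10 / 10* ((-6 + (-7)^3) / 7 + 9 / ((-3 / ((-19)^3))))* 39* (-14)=11207820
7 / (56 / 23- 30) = -161 / 634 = -0.25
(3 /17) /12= 1 /68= 0.01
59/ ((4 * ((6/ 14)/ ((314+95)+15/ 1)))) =43778/ 3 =14592.67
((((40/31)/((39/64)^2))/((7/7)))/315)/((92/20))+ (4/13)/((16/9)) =47955067/273287196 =0.18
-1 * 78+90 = 12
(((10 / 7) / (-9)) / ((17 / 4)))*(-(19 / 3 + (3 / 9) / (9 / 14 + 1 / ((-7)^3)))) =2360 / 9219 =0.26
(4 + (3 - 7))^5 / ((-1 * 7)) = 0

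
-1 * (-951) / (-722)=-951 / 722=-1.32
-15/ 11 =-1.36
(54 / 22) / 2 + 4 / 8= 19 / 11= 1.73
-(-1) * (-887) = -887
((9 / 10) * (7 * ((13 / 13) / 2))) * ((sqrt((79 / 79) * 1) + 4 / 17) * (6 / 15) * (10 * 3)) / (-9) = -441 / 85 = -5.19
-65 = -65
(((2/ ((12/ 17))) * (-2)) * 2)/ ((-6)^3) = 17/ 324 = 0.05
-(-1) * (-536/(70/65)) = -3484/7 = -497.71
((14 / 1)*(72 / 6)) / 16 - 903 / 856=8085 / 856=9.45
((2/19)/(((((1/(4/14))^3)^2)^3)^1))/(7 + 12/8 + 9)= 1048576/1082895042610448585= 0.00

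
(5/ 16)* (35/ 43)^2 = 6125/ 29584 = 0.21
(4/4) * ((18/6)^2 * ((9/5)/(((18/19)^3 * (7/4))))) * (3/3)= 6859/630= 10.89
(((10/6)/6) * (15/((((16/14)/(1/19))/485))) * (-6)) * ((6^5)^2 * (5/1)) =-3207541680000/19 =-168817983157.89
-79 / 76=-1.04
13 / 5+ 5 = 38 / 5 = 7.60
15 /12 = 5 /4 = 1.25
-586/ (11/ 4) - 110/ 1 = -3554/ 11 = -323.09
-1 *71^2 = -5041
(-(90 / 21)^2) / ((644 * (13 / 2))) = -450 / 102557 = -0.00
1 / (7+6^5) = 0.00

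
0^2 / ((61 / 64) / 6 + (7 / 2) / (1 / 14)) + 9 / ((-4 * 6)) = -0.38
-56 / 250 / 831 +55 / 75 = 76147 / 103875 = 0.73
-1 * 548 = -548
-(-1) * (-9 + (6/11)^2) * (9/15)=-5.22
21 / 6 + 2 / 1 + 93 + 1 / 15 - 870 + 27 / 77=-1781201 / 2310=-771.08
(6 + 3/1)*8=72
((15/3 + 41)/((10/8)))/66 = 92/165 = 0.56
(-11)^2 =121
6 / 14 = 0.43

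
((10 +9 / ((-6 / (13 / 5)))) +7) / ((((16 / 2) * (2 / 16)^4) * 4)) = 8384 / 5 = 1676.80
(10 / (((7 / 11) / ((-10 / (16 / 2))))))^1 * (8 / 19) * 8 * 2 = -132.33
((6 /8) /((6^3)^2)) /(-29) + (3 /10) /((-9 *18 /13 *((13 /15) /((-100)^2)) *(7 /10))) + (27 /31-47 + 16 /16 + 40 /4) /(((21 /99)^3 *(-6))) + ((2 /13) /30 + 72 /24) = 273815701955767 /1246847696640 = 219.61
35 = 35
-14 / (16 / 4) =-7 / 2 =-3.50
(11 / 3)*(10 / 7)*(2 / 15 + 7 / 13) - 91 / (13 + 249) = 680555 / 214578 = 3.17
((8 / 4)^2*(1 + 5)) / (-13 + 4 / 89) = -2136 / 1153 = -1.85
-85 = -85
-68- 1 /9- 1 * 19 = -784 /9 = -87.11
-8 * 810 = -6480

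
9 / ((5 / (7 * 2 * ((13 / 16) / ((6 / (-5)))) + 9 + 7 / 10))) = 159 / 400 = 0.40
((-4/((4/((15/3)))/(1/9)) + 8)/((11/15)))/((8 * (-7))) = -335/1848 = -0.18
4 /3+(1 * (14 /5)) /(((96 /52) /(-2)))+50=483 /10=48.30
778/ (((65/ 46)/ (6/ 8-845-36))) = -31502387/ 65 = -484652.11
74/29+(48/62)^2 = 87818/27869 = 3.15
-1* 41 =-41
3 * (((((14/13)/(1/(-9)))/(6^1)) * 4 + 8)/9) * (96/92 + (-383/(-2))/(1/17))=1498010/897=1670.02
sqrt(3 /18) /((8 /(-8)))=-sqrt(6) /6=-0.41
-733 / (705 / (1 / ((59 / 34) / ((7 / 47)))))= -174454 / 1954965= -0.09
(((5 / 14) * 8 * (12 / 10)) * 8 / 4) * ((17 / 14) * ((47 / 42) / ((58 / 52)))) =8.35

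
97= 97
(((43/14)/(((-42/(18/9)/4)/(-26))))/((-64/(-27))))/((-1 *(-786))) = 1677/205408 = 0.01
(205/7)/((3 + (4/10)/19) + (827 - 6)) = 19475/547974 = 0.04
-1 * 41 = -41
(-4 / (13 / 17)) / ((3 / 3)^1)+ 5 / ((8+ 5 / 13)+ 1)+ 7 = 3651 / 1586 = 2.30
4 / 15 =0.27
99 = 99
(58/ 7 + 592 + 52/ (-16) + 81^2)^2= 40170180625/ 784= 51237475.29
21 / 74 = 0.28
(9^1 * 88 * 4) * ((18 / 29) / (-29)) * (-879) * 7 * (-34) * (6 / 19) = -71577209088 / 15979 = -4479454.85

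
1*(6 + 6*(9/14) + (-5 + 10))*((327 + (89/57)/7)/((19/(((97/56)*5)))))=2216.05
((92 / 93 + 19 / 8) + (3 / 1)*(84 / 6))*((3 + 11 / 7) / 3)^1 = 135004 / 1953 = 69.13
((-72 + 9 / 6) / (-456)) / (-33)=-47 / 10032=-0.00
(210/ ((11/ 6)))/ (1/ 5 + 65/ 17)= 5950/ 209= 28.47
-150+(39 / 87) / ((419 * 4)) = -7290587 / 48604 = -150.00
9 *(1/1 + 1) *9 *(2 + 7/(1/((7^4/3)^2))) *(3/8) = 1089547875/4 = 272386968.75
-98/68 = -49/34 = -1.44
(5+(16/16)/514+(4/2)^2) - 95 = -44203/514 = -86.00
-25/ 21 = -1.19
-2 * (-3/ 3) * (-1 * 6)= -12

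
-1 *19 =-19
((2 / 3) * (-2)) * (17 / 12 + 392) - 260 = -7061 / 9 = -784.56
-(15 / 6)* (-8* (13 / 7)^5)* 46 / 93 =341589560 / 1563051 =218.54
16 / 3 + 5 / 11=191 / 33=5.79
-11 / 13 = -0.85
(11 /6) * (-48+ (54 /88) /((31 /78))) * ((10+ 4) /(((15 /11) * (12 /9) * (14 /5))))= -116171 /496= -234.22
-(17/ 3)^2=-289/ 9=-32.11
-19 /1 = -19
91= 91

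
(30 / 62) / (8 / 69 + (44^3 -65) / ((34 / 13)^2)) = 70380 / 1810002301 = 0.00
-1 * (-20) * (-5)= -100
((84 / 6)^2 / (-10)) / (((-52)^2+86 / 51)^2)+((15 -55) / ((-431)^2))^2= -4321736687922329 / 1642647278948662380250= -0.00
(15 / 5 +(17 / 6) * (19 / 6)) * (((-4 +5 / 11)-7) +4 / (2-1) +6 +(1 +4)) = 53.33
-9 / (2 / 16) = -72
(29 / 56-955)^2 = 2857009401 / 3136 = 911036.16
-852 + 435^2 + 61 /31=188374.97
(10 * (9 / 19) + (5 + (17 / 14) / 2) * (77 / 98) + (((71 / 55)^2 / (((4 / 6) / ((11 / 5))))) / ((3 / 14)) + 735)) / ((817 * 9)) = 7883580451 / 75302073000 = 0.10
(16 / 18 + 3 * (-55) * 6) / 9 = -8902 / 81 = -109.90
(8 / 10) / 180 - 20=-4499 / 225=-20.00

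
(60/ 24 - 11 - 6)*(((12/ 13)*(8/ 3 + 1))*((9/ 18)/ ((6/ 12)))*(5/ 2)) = -1595/ 13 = -122.69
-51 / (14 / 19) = -69.21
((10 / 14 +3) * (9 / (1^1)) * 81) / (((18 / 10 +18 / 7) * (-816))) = -1755 / 2312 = -0.76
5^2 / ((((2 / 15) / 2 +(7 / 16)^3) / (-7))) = -10752000 / 9241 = -1163.51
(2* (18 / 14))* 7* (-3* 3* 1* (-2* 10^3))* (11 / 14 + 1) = 4050000 / 7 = 578571.43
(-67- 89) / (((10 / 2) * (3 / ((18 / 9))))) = -20.80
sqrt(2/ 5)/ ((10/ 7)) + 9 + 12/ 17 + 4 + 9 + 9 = 7 * sqrt(10)/ 50 + 539/ 17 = 32.15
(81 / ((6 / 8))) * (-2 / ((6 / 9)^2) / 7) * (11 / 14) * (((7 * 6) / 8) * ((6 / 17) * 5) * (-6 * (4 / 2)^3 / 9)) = 320760 / 119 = 2695.46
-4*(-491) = 1964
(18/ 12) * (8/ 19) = 12/ 19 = 0.63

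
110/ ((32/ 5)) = 275/ 16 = 17.19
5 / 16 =0.31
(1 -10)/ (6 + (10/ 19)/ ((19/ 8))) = -3249/ 2246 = -1.45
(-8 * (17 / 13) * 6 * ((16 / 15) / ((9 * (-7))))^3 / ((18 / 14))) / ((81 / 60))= 4456448 / 25389593775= 0.00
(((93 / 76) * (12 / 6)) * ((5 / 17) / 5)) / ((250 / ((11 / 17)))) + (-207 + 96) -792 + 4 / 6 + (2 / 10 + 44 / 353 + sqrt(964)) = -2622575194243 / 2907484500 + 2 * sqrt(241) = -870.96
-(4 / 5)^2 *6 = -96 / 25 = -3.84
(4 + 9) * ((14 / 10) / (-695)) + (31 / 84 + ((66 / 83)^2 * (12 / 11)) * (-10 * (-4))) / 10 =11139974873 / 4021798200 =2.77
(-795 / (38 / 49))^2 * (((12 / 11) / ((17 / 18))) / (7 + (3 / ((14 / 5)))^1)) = 1147223970900 / 7628291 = 150390.69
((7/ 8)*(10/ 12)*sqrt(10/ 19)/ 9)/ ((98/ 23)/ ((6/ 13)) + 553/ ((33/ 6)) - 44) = 1771*sqrt(190)/ 27318960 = 0.00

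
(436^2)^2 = 36136489216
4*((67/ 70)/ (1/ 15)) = 402/ 7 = 57.43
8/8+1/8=9/8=1.12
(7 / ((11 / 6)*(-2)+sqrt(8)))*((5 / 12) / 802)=-55 / 22456 - 15*sqrt(2) / 11228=-0.00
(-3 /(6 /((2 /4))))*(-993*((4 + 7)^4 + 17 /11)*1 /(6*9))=13328377 /198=67315.04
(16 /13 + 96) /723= 1264 /9399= 0.13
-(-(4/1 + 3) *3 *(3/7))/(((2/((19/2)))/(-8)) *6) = -57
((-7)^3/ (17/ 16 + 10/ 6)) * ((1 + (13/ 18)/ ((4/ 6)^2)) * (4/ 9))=-19208/ 131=-146.63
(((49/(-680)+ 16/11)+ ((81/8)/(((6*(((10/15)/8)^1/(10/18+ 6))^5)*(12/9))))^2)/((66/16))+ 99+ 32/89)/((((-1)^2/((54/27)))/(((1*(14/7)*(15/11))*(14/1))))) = 4877976606824695852419891376/18124227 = 269141222233902491533.56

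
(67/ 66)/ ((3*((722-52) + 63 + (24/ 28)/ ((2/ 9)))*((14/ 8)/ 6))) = 134/ 85107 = 0.00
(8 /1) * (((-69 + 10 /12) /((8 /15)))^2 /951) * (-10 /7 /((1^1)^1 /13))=-271831625 /106512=-2552.12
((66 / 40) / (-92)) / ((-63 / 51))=187 / 12880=0.01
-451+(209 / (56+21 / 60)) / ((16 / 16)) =-504097 / 1127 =-447.29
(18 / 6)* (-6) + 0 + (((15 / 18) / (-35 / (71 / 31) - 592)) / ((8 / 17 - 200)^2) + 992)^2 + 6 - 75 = 8717819922250867550423591023753 / 8859780180691964745744384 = 983977.00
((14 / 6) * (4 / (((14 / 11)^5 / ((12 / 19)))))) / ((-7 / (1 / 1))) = -161051 / 638666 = -0.25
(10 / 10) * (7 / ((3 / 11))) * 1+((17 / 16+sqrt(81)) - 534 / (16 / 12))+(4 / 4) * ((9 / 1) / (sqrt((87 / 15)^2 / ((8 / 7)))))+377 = 90 * sqrt(14) / 203+587 / 48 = 13.89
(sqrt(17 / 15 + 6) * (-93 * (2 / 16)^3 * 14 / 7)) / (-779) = 31 * sqrt(1605) / 997120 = 0.00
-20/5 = -4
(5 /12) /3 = 5 /36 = 0.14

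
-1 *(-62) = 62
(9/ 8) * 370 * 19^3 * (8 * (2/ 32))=11420235/ 8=1427529.38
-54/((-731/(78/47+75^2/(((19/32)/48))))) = 1289905884/38399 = 33592.17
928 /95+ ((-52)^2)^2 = 694604448 /95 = 7311625.77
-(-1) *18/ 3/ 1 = 6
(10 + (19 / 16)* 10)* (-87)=-15225 / 8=-1903.12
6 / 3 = 2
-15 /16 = -0.94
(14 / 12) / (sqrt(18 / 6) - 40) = -140 / 4791 - 7* sqrt(3) / 9582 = -0.03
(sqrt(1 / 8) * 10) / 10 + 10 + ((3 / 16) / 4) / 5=sqrt(2) / 4 + 3203 / 320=10.36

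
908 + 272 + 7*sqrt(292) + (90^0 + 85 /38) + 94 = 14*sqrt(73) + 48535 /38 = 1396.85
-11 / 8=-1.38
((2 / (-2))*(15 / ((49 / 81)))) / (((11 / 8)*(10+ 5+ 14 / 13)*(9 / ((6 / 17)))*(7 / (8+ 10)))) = -1516320 / 13405469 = -0.11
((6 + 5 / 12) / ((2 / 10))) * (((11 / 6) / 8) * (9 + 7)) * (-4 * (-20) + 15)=402325 / 36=11175.69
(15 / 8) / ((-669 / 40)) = -25 / 223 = -0.11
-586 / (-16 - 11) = 586 / 27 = 21.70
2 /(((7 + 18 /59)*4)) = 0.07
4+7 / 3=19 / 3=6.33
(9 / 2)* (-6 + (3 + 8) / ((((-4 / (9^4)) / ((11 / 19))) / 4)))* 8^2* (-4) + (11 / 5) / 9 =41160701009 / 855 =48141170.77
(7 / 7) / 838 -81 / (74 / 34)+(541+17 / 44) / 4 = 267754731 / 2728528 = 98.13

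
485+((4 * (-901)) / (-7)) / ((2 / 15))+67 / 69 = 2099794 / 483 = 4347.40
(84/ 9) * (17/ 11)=14.42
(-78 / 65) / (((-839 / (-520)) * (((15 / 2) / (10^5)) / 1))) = -8320000 / 839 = -9916.57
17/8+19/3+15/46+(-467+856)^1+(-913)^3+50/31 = -13023055046177/17112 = -761048097.60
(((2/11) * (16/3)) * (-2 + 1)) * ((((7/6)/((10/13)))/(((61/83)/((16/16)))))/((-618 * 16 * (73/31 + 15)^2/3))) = 7258433/3600781770960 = 0.00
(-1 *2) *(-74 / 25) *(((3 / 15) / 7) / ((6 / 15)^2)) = 37 / 35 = 1.06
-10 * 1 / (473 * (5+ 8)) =-0.00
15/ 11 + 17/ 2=217/ 22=9.86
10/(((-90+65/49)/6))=-588/869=-0.68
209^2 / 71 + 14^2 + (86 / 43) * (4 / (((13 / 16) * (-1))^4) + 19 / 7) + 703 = 21831780484 / 14194817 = 1538.01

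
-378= -378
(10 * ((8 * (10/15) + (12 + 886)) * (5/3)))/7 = 135500/63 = 2150.79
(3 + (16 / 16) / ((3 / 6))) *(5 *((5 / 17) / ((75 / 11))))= 55 / 51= 1.08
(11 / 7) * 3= 4.71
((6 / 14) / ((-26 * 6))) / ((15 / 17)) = -17 / 5460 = -0.00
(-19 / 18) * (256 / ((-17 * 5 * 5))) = 2432 / 3825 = 0.64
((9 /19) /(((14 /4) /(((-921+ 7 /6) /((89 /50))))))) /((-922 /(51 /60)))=1407345 /21827428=0.06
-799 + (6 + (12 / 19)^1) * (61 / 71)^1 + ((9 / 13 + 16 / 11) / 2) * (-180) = -190306465 / 192907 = -986.52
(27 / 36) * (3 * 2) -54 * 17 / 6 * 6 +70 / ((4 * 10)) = -3647 / 4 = -911.75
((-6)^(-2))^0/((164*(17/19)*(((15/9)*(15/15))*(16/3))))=171/223040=0.00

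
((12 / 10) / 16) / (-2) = -3 / 80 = -0.04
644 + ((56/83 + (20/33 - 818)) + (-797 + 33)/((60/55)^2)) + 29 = -25824107/32868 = -785.69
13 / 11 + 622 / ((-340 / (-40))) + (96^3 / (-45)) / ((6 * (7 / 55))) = -33604553 / 1309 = -25671.93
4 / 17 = 0.24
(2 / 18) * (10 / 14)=5 / 63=0.08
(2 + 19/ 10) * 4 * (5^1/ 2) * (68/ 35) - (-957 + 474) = 19557/ 35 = 558.77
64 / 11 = 5.82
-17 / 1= -17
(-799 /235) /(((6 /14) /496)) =-59024 /15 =-3934.93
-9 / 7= -1.29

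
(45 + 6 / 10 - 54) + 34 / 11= -292 / 55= -5.31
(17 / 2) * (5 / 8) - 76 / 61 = 3969 / 976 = 4.07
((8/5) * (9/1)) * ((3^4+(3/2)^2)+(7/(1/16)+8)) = 14634/5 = 2926.80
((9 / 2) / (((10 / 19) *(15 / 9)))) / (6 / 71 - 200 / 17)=-32589 / 74200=-0.44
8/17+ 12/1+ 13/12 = 2765/204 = 13.55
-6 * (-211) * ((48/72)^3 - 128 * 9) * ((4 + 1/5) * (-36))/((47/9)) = 9920619072/235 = 42215400.31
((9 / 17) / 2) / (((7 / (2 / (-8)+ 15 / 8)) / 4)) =0.25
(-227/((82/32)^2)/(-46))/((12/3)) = 7264/38663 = 0.19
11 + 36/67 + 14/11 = 9441/737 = 12.81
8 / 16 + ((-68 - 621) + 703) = 29 / 2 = 14.50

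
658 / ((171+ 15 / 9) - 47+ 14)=1974 / 419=4.71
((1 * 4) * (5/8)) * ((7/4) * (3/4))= 105/32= 3.28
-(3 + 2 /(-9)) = -25 /9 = -2.78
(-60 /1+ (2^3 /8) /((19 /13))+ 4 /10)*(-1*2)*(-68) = -8012.55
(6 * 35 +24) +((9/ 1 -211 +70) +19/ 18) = 1855/ 18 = 103.06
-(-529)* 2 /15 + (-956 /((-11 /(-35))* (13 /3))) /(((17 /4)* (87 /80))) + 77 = -4593713 /1057485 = -4.34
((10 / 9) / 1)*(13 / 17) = 130 / 153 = 0.85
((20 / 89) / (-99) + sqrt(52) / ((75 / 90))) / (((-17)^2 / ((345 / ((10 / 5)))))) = -1150 / 848793 + 414 * sqrt(13) / 289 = 5.16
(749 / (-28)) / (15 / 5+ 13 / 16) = -428 / 61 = -7.02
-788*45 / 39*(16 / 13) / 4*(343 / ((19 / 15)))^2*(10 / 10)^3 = -1251550062000 / 61009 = -20514187.45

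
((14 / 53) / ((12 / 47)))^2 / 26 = 0.04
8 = 8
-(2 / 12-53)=317 / 6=52.83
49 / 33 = 1.48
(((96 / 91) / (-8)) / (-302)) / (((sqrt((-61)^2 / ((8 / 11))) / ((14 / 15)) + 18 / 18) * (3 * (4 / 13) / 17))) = -1904 / 1390393957 + 31110 * sqrt(22) / 1390393957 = 0.00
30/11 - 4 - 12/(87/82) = -12.58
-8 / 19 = -0.42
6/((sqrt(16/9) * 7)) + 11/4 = 95/28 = 3.39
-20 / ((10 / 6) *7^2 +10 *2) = -12 / 61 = -0.20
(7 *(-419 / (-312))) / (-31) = -0.30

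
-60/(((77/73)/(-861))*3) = 179580/11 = 16325.45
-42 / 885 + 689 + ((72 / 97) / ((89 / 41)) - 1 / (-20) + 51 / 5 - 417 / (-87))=208076298163 / 295421260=704.34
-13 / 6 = -2.17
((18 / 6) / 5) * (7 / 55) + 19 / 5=1066 / 275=3.88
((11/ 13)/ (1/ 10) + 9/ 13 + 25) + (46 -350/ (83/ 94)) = -341214/ 1079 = -316.23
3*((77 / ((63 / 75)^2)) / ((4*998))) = 6875 / 83832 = 0.08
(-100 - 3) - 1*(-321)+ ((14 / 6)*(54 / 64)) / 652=4548415 / 20864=218.00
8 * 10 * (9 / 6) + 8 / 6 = 364 / 3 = 121.33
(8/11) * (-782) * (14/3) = -87584/33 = -2654.06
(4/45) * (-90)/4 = -2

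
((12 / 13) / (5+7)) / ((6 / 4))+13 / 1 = 13.05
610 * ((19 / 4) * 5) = 28975 / 2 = 14487.50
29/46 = 0.63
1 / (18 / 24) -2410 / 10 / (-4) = 739 / 12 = 61.58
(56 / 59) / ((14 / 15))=60 / 59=1.02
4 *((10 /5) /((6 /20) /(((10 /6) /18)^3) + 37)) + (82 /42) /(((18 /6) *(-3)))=-9687161 /49011669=-0.20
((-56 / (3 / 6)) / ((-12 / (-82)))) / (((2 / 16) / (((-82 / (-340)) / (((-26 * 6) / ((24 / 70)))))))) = 53792 / 16575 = 3.25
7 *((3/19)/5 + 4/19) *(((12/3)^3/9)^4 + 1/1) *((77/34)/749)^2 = 19233221161/485255102940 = 0.04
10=10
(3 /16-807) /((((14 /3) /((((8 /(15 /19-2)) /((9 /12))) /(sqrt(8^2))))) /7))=245271 /184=1332.99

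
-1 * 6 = -6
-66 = -66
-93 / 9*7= -217 / 3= -72.33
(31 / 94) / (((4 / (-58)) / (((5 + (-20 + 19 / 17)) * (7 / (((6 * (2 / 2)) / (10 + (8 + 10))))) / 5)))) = 5198018 / 11985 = 433.71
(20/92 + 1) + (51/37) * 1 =2.60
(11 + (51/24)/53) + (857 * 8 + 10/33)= 96087865/13992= 6867.34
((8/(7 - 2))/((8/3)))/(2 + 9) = 3/55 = 0.05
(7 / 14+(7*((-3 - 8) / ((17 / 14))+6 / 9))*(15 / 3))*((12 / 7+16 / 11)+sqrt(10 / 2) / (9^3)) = -331718 / 357 - 29909*sqrt(5) / 74358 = -930.08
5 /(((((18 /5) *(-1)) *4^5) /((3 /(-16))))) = 25 /98304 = 0.00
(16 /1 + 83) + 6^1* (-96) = -477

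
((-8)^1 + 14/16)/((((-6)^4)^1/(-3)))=19/1152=0.02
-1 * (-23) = 23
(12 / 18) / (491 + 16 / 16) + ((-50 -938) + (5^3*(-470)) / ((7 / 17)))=-742181501 / 5166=-143666.57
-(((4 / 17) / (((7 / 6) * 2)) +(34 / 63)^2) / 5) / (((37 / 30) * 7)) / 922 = -26456 / 2685402909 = -0.00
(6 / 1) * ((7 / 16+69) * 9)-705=24357 / 8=3044.62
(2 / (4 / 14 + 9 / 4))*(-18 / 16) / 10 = -63 / 710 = -0.09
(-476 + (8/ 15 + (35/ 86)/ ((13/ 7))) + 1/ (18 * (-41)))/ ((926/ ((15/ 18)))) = -490150309/ 1146041676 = -0.43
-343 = -343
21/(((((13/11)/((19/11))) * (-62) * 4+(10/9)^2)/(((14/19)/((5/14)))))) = -83349/324055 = -0.26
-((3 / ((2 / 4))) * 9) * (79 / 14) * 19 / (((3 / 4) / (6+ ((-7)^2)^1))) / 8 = -742995 / 14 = -53071.07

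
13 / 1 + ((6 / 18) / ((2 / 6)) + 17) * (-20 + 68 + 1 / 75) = 21931 / 25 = 877.24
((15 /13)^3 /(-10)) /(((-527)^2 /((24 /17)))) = -8100 /10372900421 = -0.00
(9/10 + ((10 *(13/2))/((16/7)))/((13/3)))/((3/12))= 597/20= 29.85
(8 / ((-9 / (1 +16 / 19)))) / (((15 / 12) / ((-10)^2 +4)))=-23296 / 171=-136.23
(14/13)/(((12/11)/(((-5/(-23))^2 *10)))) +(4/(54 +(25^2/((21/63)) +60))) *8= 507803/1052181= 0.48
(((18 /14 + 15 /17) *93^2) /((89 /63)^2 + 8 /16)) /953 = 2530455228 /320958011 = 7.88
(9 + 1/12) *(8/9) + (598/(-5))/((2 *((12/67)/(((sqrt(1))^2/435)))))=572101/78300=7.31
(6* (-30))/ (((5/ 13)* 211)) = -468/ 211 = -2.22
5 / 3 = 1.67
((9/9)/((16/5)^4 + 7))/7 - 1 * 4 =-1956883/489377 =-4.00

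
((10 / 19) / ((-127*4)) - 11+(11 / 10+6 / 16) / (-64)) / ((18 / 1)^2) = -68098847 / 2001438720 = -0.03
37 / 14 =2.64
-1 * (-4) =4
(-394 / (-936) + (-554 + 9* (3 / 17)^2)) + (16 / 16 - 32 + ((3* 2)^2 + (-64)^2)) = 479833685 / 135252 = 3547.70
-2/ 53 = -0.04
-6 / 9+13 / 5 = 1.93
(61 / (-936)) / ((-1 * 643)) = 61 / 601848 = 0.00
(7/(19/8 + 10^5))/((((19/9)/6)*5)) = 336/8444645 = 0.00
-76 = -76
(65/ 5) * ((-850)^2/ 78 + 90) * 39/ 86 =2370940/ 43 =55138.14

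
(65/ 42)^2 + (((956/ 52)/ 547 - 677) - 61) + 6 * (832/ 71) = -592488516883/ 890610084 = -665.26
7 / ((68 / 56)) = 98 / 17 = 5.76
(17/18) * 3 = 2.83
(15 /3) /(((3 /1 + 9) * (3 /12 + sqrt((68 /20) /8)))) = 0.46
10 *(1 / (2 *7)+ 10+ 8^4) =287425 / 7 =41060.71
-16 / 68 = -4 / 17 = -0.24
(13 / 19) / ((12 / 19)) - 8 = -83 / 12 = -6.92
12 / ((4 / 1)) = 3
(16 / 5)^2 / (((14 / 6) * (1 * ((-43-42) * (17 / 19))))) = -14592 / 252875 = -0.06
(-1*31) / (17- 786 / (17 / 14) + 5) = 527 / 10630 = 0.05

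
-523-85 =-608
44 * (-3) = -132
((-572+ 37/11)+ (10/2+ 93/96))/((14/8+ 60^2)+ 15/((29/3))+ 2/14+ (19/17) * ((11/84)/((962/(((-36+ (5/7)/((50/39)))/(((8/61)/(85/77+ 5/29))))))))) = -32218898845042/206333762417101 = -0.16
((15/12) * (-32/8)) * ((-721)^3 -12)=1874026865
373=373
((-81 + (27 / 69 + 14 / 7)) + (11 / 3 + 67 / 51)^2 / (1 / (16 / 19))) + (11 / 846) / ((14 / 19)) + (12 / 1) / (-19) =-87258015403 / 1495814292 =-58.33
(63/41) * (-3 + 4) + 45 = 1908/41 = 46.54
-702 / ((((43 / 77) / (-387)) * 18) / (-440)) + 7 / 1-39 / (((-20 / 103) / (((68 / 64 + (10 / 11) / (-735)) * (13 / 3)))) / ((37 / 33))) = -203042231320997 / 17075520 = -11890837.37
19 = 19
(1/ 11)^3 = 1/ 1331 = 0.00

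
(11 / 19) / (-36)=-11 / 684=-0.02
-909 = -909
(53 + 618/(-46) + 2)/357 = 956/8211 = 0.12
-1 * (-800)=800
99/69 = 33/23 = 1.43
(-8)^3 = -512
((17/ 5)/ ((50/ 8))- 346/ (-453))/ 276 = 37027/ 7814250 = 0.00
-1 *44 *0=0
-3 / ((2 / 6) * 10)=-9 / 10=-0.90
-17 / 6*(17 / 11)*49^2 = -693889 / 66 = -10513.47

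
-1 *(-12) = 12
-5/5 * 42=-42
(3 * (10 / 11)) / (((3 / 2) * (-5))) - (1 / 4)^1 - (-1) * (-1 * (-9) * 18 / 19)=6615 / 836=7.91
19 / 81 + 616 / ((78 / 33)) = 274675 / 1053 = 260.85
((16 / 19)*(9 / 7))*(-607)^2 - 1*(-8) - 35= 53053065 / 133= 398895.23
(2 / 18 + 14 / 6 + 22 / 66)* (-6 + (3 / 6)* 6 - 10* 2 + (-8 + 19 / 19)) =-250 / 3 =-83.33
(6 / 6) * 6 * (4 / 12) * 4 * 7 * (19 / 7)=152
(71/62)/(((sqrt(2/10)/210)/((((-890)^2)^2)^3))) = 1841313458579029255962749055000000000000 * sqrt(5)/31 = 132816195524772668950379900000000000000.00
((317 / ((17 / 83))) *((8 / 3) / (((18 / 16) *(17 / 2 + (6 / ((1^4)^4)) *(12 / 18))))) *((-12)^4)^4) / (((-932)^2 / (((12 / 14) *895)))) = 1547988733699426244100096 / 32301955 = 47922447223377849.55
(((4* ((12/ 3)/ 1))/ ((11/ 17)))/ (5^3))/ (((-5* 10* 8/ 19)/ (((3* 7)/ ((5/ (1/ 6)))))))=-2261/ 343750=-0.01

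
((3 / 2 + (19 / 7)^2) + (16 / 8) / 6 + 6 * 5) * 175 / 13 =288125 / 546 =527.70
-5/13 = -0.38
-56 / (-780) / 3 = 14 / 585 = 0.02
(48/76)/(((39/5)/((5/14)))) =50/1729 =0.03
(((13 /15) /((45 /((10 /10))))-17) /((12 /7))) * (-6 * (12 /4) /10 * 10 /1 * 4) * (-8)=-1283744 /225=-5705.53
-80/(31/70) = -5600/31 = -180.65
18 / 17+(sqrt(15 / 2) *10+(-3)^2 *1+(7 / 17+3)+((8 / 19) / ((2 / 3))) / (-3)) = 4283 / 323+5 *sqrt(30) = 40.65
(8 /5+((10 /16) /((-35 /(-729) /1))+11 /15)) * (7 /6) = 2579 /144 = 17.91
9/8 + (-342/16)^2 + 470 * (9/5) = 83457/64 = 1304.02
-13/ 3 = -4.33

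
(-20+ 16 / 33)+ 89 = 2293 / 33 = 69.48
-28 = -28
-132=-132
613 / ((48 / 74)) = 22681 / 24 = 945.04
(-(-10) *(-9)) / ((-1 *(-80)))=-9 / 8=-1.12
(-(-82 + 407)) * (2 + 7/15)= -2405/3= -801.67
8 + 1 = 9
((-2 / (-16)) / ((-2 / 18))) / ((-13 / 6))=27 / 52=0.52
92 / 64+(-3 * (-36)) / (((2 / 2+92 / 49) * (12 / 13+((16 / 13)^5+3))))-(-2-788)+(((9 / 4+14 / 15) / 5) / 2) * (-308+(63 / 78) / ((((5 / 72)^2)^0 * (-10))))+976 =30765124340585651 / 18368031084000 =1674.93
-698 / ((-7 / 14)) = 1396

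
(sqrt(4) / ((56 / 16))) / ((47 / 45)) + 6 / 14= 321 / 329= 0.98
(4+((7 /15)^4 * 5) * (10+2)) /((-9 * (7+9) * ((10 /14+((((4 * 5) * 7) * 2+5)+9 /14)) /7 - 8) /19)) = -2688728 /97959375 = -0.03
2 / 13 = 0.15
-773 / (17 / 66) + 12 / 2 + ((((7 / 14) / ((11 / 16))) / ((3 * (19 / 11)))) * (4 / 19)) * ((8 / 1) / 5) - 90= -283990738 / 92055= -3085.01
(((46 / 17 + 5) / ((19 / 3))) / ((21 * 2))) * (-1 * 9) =-1179 / 4522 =-0.26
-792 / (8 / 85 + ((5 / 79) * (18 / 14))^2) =-20587061880 / 2618597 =-7861.87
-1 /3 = -0.33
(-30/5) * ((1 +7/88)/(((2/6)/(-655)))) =560025/44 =12727.84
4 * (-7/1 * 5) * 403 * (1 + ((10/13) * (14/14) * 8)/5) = -125860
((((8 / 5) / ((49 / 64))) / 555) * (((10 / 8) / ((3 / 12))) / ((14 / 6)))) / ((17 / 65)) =0.03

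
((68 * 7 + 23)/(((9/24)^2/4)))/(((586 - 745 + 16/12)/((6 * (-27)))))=6898176/473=14583.88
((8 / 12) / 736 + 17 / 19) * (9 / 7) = 1.15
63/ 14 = 4.50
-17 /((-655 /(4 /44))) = 17 /7205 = 0.00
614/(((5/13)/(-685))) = -1093534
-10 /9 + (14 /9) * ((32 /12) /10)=-94 /135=-0.70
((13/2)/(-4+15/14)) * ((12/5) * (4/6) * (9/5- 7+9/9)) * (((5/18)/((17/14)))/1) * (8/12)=71344/31365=2.27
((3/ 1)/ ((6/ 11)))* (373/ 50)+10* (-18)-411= -54997/ 100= -549.97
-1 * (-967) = 967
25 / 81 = 0.31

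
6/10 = 3/5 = 0.60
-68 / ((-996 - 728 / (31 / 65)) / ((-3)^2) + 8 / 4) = 9486 / 38819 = 0.24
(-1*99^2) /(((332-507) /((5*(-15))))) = -29403 /7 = -4200.43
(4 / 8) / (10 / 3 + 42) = 0.01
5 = 5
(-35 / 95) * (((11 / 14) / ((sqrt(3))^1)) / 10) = -11 * sqrt(3) / 1140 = -0.02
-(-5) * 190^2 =180500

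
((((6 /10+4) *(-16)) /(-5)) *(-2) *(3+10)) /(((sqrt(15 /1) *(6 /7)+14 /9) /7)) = 51688728 /106675 - 28481544 *sqrt(15) /106675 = -549.52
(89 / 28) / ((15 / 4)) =89 / 105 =0.85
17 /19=0.89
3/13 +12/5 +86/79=19099/5135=3.72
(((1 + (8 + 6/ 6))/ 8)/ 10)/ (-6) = -1/ 48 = -0.02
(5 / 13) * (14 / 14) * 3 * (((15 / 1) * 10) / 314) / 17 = 0.03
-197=-197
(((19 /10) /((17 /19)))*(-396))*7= -500346 /85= -5886.42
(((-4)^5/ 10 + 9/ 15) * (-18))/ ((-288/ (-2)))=509/ 40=12.72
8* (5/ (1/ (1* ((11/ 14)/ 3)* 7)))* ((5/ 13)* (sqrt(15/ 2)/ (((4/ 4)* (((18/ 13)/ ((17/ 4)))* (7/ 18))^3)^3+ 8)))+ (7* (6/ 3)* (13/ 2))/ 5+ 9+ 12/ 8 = 26602337849108110192675* sqrt(30)/ 15090780759361739166684+ 287/ 10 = 38.36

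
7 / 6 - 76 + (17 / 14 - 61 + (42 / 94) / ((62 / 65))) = -8209213 / 61194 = -134.15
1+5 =6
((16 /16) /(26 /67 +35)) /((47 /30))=2010 /111437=0.02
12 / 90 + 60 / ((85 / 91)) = 16414 / 255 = 64.37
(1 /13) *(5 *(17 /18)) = 85 /234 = 0.36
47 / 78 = 0.60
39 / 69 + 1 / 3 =62 / 69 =0.90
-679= -679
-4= -4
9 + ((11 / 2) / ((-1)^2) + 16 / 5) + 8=257 / 10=25.70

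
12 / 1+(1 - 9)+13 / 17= 81 / 17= 4.76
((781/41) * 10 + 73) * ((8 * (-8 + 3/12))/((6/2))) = -223262/41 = -5445.41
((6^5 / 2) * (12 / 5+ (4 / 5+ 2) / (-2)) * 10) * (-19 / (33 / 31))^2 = 1498698720 / 121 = 12385939.83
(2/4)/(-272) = -1/544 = -0.00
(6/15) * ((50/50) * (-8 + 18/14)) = -94/35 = -2.69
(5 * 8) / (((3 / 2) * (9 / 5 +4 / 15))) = 400 / 31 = 12.90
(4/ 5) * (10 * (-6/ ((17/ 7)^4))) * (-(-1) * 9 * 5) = -5186160/ 83521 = -62.09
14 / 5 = 2.80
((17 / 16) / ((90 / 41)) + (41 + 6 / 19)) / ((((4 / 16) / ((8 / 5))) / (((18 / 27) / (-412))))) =-0.43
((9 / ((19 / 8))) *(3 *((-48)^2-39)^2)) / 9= 123125400 / 19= 6480284.21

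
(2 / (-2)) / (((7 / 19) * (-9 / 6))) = 38 / 21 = 1.81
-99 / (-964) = 0.10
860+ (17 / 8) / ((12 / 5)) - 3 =82357 / 96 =857.89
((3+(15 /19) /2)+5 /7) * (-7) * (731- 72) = -720287 /38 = -18954.92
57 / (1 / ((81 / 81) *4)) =228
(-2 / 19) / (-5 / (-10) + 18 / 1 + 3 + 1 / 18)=-9 / 1843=-0.00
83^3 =571787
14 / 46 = 7 / 23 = 0.30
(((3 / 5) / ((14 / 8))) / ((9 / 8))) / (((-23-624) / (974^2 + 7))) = -30357856 / 67935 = -446.87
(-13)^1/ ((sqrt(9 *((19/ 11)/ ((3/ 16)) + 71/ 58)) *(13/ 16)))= -16 *sqrt(1529286)/ 11985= -1.65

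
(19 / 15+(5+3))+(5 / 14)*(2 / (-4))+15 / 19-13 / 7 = 64003 / 7980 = 8.02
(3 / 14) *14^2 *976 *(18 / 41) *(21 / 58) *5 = 38737440 / 1189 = 32579.85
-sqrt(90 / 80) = -3 * sqrt(2) / 4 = -1.06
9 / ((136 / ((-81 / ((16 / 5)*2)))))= -0.84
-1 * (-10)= 10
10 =10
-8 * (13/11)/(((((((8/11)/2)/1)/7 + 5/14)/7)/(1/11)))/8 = -1.84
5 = 5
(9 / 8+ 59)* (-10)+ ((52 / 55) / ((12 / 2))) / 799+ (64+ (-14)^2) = -179954671 / 527340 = -341.25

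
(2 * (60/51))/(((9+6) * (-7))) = -8/357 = -0.02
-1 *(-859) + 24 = 883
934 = 934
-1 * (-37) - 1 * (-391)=428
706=706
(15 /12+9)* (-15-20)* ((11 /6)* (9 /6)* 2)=-15785 /8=-1973.12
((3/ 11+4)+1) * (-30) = -1740/ 11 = -158.18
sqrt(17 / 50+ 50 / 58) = sqrt(101094) / 290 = 1.10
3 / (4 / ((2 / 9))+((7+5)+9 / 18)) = 6 / 61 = 0.10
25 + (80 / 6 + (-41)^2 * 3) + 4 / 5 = 5082.13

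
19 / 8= 2.38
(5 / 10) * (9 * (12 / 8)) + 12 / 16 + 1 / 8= 61 / 8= 7.62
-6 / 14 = -3 / 7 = -0.43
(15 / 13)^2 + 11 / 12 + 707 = 1438355 / 2028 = 709.25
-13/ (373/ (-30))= 390/ 373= 1.05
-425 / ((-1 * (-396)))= -425 / 396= -1.07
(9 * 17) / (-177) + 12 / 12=0.14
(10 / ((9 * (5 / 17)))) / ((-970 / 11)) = -187 / 4365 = -0.04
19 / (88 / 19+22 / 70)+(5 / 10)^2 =53829 / 13156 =4.09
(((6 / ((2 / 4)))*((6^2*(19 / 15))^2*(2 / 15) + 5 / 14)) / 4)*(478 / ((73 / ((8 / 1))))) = 2786600424 / 63875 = 43625.84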